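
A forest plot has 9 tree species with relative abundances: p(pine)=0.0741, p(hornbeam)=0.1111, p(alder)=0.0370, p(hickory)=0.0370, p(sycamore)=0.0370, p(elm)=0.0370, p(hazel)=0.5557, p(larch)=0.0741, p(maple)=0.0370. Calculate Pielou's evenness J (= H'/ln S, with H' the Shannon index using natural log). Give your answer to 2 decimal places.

0.71

H' = −Σ pᵢ ln pᵢ = −((-0.1928) + (-0.2441) + (-0.1220) + (-0.1220) + (-0.1220) + (-0.1220) + (-0.3265) + (-0.1928) + (-0.1220)) = 1.5662 (working shown to 4 dp, full precision carried).
With S = 9 species, ln S = 2.1972, so J = 1.5662/2.1972 = 0.7128, i.e. 0.71 to 2 decimal places.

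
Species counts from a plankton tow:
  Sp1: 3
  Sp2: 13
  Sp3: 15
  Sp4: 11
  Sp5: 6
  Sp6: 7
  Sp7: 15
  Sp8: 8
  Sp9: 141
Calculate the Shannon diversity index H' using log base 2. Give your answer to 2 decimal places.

Total N = 3+13+15+11+6+7+15+8+141 = 219, so the proportions are 0.0137, 0.0594, 0.0685, 0.0502, 0.0274, 0.032, 0.0685, 0.0365, 0.6438 (working shown to 4 dp, full precision carried).
Each pᵢ log₂ pᵢ term: 0.0137×(-6.1898)=-0.0848, 0.0594×(-4.0743)=-0.2419, 0.0685×(-3.8679)=-0.2649, 0.0502×(-4.3154)=-0.2168, 0.0274×(-5.1898)=-0.1422, 0.032×(-4.9674)=-0.1588, 0.0685×(-3.8679)=-0.2649, 0.0365×(-4.7748)=-0.1744, 0.6438×(-0.6352)=-0.4090.
Sum = -1.9576, so H' = 1.96.

1.96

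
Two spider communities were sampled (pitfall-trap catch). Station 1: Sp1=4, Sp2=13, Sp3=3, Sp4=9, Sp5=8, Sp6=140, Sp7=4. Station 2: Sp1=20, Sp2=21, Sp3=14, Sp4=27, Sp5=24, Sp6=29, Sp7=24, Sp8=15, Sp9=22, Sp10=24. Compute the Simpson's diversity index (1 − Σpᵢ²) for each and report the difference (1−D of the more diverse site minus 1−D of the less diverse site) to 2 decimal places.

0.50

Station 1: N=181, proportions 0.0221, 0.0718, 0.0166, 0.0497, 0.0442, 0.7735, 0.0221, giving 1−D = 0.3909 (working shown to 4 dp, full precision carried).
Station 2: N=220, proportions 0.0909, 0.0955, 0.0636, 0.1227, 0.1091, 0.1318, 0.1091, 0.0682, 0.1, 0.1091, giving 1−D = 0.8958.
Difference = |0.3909 − 0.8958| = 0.5049, i.e. 0.50 to 2 decimal places.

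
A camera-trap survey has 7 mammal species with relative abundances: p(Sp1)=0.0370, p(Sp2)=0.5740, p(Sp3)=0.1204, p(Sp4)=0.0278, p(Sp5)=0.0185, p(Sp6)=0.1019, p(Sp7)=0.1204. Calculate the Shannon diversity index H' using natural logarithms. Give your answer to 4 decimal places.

1.3565

Each pᵢ ln pᵢ term (working shown to 6 dp, full precision carried): 0.037×(-3.296837)=-0.121983, 0.574×(-0.555126)=-0.318642, 0.1204×(-2.116936)=-0.254879, 0.0278×(-3.582719)=-0.099600, 0.0185×(-3.989985)=-0.073815, 0.1019×(-2.283763)=-0.232715, 0.1204×(-2.116936)=-0.254879.
Sum = -1.356513, so H' = 1.3565.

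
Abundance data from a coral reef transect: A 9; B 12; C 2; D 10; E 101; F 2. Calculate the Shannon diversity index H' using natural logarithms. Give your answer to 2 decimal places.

0.93

Total N = 9+12+2+10+101+2 = 136, so the proportions are 0.0662, 0.0882, 0.0147, 0.0735, 0.7426, 0.0147 (working shown to 4 dp, full precision carried).
Each pᵢ ln pᵢ term: 0.0662×(-2.7154)=-0.1797, 0.0882×(-2.4277)=-0.2142, 0.0147×(-4.2195)=-0.0621, 0.0735×(-2.6101)=-0.1919, 0.7426×(-0.2975)=-0.2210, 0.0147×(-4.2195)=-0.0621.
Sum = -0.9309, so H' = 0.93.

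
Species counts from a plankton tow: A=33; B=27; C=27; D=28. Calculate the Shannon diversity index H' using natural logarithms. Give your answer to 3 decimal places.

Total N = 33+27+27+28 = 115, so the proportions are 0.28696, 0.23478, 0.23478, 0.24348 (working shown to 5 dp, full precision carried).
Each pᵢ ln pᵢ term: 0.28696×(-1.24842)=-0.35824, 0.23478×(-1.44910)=-0.34022, 0.23478×(-1.44910)=-0.34022, 0.24348×(-1.41273)=-0.34397.
Sum = -1.38266, so H' = 1.383.

1.383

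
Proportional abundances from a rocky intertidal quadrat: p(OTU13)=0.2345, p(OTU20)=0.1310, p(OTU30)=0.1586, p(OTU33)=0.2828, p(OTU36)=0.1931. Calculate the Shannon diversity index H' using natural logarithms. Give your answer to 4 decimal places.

Each pᵢ ln pᵢ term (working shown to 6 dp, full precision carried): 0.2345×(-1.450300)=-0.340095, 0.131×(-2.032558)=-0.266265, 0.1586×(-1.841370)=-0.292041, 0.2828×(-1.263015)=-0.357181, 0.1931×(-1.644547)=-0.317562.
Sum = -1.573144, so H' = 1.5731.

1.5731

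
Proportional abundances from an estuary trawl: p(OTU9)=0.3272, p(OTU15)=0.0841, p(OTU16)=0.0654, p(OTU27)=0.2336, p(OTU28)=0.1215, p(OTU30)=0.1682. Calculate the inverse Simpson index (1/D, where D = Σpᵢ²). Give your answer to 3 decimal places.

4.629

D = 0.3272² + 0.0841² + 0.0654² + 0.2336² + 0.1215² + 0.1682² = 0.1070598 + 0.0070728 + 0.0042772 + 0.0545690 + 0.0147622 + 0.0282912 = 0.2160323 (working shown to 7 dp, full precision carried).
So 1/D = 4.62894, i.e. 4.629 to 3 decimal places.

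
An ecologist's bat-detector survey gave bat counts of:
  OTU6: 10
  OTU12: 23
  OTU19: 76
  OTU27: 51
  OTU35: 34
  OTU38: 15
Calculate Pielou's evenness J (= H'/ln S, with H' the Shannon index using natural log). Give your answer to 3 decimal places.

Total N = 10+23+76+51+34+15 = 209, so the proportions are 0.04785, 0.11005, 0.36364, 0.24402, 0.16268, 0.07177 (working shown to 5 dp, full precision carried).
H' = −Σ pᵢ ln pᵢ = −((-0.14544) + (-0.24286) + (-0.36785) + (-0.34419) + (-0.29542) + (-0.18906)) = 1.58483.
With S = 6 species, ln S = 1.79176, so J = 1.58483/1.79176 = 0.88451, i.e. 0.885 to 3 decimal places.

0.885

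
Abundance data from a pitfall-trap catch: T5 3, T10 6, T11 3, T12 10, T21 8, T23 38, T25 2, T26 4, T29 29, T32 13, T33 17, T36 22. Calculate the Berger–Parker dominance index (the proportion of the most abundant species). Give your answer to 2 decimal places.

0.25

Total N = 3+6+3+10+8+38+2+4+29+13+17+22 = 155, so the proportions are 0.0194, 0.0387, 0.0194, 0.0645, 0.0516, 0.2452, 0.0129, 0.0258, 0.1871, 0.0839, 0.1097, 0.1419 (working shown to 4 dp, full precision carried).
The largest proportion is 0.2452, i.e. d = 0.25 to 2 decimal places.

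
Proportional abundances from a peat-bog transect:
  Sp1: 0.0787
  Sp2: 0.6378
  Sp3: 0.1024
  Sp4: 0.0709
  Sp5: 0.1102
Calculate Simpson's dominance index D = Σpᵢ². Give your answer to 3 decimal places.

0.441

D = 0.0787² + 0.6378² + 0.1024² + 0.0709² + 0.1102² = 0.00619 + 0.40679 + 0.01049 + 0.00503 + 0.01214 = 0.44064 (working shown to 5 dp, full precision carried).
To 3 decimal places, D = 0.441.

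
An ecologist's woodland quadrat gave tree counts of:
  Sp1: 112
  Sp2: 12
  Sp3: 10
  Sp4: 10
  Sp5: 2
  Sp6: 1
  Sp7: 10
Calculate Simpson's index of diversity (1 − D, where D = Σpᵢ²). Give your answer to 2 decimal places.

Total N = 112+12+10+10+2+1+10 = 157, so the proportions are 0.7134, 0.0764, 0.0637, 0.0637, 0.0127, 0.0064, 0.0637 (working shown to 4 dp, full precision carried).
D = 0.7134² + 0.0764² + 0.0637² + 0.0637² + 0.0127² + 0.0064² + 0.0637² = 0.5089 + 0.0058 + 0.0041 + 0.0041 + 0.0002 + 0.0000 + 0.0041 = 0.5271.
So 1 − D = 0.4729, i.e. 0.47 to 2 decimal places.

0.47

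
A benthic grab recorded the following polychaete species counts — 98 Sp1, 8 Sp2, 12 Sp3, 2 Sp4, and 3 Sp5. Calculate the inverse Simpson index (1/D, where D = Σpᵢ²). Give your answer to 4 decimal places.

1.5398

Total N = 98+8+12+2+3 = 123, so the proportions are 0.796748, 0.0650407, 0.097561, 0.0162602, 0.0243902 (working shown to 7 dp, full precision carried).
D = 0.796748² + 0.0650407² + 0.097561² + 0.0162602² + 0.0243902² = 0.6348073 + 0.0042303 + 0.0095181 + 0.0002644 + 0.0005949 = 0.6494150.
So 1/D = 1.539847, i.e. 1.5398 to 4 decimal places.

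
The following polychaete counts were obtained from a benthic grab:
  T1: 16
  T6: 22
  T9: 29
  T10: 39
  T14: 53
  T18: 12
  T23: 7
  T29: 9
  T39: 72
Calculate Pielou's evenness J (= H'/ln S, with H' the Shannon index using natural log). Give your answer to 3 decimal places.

Total N = 16+22+29+39+53+12+7+9+72 = 259, so the proportions are 0.06178, 0.08494, 0.11197, 0.15058, 0.20463, 0.04633, 0.02703, 0.03475, 0.27799 (working shown to 5 dp, full precision carried).
H' = −Σ pᵢ ln pᵢ = −((-0.17200) + (-0.20945) + (-0.24516) + (-0.28509) + (-0.32466) + (-0.14233) + (-0.09759) + (-0.11674) + (-0.35588)) = 1.94889.
With S = 9 species, ln S = 2.19722, so J = 1.94889/2.19722 = 0.88698, i.e. 0.887 to 3 decimal places.

0.887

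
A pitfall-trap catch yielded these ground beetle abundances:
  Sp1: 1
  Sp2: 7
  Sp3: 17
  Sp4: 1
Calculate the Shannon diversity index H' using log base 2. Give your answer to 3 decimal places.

1.272

Total N = 1+7+17+1 = 26, so the proportions are 0.03846, 0.26923, 0.65385, 0.03846 (working shown to 5 dp, full precision carried).
Each pᵢ log₂ pᵢ term: 0.03846×(-4.70044)=-0.18079, 0.26923×(-1.89308)=-0.50968, 0.65385×(-0.61298)=-0.40079, 0.03846×(-4.70044)=-0.18079.
Sum = -1.27204, so H' = 1.272.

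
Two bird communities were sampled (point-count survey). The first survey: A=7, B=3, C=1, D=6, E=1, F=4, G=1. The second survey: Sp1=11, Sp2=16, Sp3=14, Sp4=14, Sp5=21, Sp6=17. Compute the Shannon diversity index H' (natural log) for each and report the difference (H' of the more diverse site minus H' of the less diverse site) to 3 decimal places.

The first survey: N=23, proportions 0.304348, 0.130435, 0.043478, 0.26087, 0.043478, 0.173913, 0.043478, giving H' = 1.691453 (working shown to 6 dp, full precision carried).
The second survey: N=93, proportions 0.11828, 0.172043, 0.150538, 0.150538, 0.225806, 0.182796, giving H' = 1.772046.
Difference = |1.691453 − 1.772046| = 0.080593, i.e. 0.081 to 3 decimal places.

0.081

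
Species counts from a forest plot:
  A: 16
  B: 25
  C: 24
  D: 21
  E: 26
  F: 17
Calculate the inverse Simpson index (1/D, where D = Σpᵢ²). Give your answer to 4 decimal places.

5.8124

Total N = 16+25+24+21+26+17 = 129, so the proportions are 0.12403101, 0.19379845, 0.18604651, 0.1627907, 0.20155039, 0.13178295 (working shown to 8 dp, full precision carried).
D = 0.12403101² + 0.19379845² + 0.18604651² + 0.1627907² + 0.20155039² + 0.13178295² = 0.01538369 + 0.03755784 + 0.03461330 + 0.02650081 + 0.04062256 + 0.01736674 = 0.17204495.
So 1/D = 5.812435, i.e. 5.8124 to 4 decimal places.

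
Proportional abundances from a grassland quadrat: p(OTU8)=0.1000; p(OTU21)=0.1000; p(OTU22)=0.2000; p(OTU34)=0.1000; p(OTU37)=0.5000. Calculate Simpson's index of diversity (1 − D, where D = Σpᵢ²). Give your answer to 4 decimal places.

0.6800

D = 0.1² + 0.1² + 0.2² + 0.1² + 0.5² = 0.010000 + 0.010000 + 0.040000 + 0.010000 + 0.250000 = 0.320000 (working shown to 6 dp, full precision carried).
So 1 − D = 0.680000, i.e. 0.6800 to 4 decimal places.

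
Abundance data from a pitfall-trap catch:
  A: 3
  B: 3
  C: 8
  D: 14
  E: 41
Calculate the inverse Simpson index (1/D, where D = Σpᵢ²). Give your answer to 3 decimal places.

Total N = 3+3+8+14+41 = 69, so the proportions are 0.043478, 0.043478, 0.115942, 0.202899, 0.594203 (working shown to 6 dp, full precision carried).
D = 0.043478² + 0.043478² + 0.115942² + 0.202899² + 0.594203² = 0.001890 + 0.001890 + 0.013443 + 0.041168 + 0.353077 = 0.411468.
So 1/D = 2.43032, i.e. 2.430 to 3 decimal places.

2.430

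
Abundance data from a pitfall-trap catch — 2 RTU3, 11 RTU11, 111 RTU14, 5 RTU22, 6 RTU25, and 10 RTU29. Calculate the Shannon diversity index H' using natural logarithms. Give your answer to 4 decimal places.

Total N = 2+11+111+5+6+10 = 145, so the proportions are 0.013793, 0.075862, 0.765517, 0.034483, 0.041379, 0.068966 (working shown to 6 dp, full precision carried).
Each pᵢ ln pᵢ term: 0.013793×(-4.283587)=-0.059084, 0.075862×(-2.578838)=-0.195636, 0.765517×(-0.267204)=-0.204549, 0.034483×(-3.367296)=-0.116114, 0.041379×(-3.184974)=-0.131792, 0.068966×(-2.674149)=-0.184424.
Sum = -0.891599, so H' = 0.8916.

0.8916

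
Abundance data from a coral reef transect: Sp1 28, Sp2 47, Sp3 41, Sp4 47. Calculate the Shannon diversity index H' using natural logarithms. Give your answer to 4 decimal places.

Total N = 28+47+41+47 = 163, so the proportions are 0.171779, 0.288344, 0.251534, 0.288344 (working shown to 6 dp, full precision carried).
Each pᵢ ln pᵢ term: 0.171779×(-1.761546)=-0.302597, 0.288344×(-1.243603)=-0.358585, 0.251534×(-1.380178)=-0.347161, 0.288344×(-1.243603)=-0.358585.
Sum = -1.366928, so H' = 1.3669.

1.3669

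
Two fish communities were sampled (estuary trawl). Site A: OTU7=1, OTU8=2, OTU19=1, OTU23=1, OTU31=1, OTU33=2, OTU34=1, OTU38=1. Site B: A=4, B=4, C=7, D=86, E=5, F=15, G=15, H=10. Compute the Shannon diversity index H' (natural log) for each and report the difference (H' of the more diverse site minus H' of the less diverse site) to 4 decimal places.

0.6040

Site A: N=10, proportions 0.1, 0.2, 0.1, 0.1, 0.1, 0.2, 0.1, 0.1, giving H' = 2.025326 (working shown to 6 dp, full precision carried).
Site B: N=146, proportions 0.027397, 0.027397, 0.047945, 0.589041, 0.034247, 0.10274, 0.10274, 0.068493, giving H' = 1.421277.
Difference = |2.025326 − 1.421277| = 0.604049, i.e. 0.6040 to 4 decimal places.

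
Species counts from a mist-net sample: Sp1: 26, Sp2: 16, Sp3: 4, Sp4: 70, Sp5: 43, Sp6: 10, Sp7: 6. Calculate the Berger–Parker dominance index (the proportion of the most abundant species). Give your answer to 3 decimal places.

Total N = 26+16+4+70+43+10+6 = 175, so the proportions are 0.14857, 0.09143, 0.02286, 0.4, 0.24571, 0.05714, 0.03429 (working shown to 5 dp, full precision carried).
The largest proportion is 0.4, i.e. d = 0.400 to 3 decimal places.

0.400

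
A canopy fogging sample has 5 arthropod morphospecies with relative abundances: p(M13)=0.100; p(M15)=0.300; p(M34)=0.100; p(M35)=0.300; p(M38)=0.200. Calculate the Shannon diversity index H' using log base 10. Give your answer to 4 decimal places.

Each pᵢ log₁₀ pᵢ term (working shown to 6 dp, full precision carried): 0.1×(-1.000000)=-0.100000, 0.3×(-0.522879)=-0.156864, 0.1×(-1.000000)=-0.100000, 0.3×(-0.522879)=-0.156864, 0.2×(-0.698970)=-0.139794.
Sum = -0.653521, so H' = 0.6535.

0.6535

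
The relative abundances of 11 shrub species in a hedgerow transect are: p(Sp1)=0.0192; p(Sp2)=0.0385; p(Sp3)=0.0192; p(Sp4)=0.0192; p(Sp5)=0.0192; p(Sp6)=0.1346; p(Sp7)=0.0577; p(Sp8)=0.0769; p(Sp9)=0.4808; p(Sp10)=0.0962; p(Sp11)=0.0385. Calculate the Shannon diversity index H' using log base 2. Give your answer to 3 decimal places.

2.544

Each pᵢ log₂ pᵢ term (working shown to 5 dp, full precision carried): 0.0192×(-5.70275)=-0.10949, 0.0385×(-4.69900)=-0.18091, 0.0192×(-5.70275)=-0.10949, 0.0192×(-5.70275)=-0.10949, 0.0192×(-5.70275)=-0.10949, 0.1346×(-2.89325)=-0.38943, 0.0577×(-4.11528)=-0.23745, 0.0769×(-3.70087)=-0.28460, 0.4808×(-1.05649)=-0.50796, 0.0962×(-3.37782)=-0.32495, 0.0385×(-4.69900)=-0.18091.
Sum = -2.54418, so H' = 2.544.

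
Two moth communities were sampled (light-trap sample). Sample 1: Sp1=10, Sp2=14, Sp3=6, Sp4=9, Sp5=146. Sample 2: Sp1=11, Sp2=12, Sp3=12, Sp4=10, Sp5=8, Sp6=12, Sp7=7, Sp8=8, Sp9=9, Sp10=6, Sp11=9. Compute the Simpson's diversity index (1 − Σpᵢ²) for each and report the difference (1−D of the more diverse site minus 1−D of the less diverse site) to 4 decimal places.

Sample 1: N=185, proportions 0.0540541, 0.0756757, 0.0324324, 0.0486486, 0.7891892, giving 1−D = 0.3651132 (working shown to 7 dp, full precision carried).
Sample 2: N=104, proportions 0.1057692, 0.1153846, 0.1153846, 0.0961538, 0.0769231, 0.1153846, 0.0673077, 0.0769231, 0.0865385, 0.0576923, 0.0865385, giving 1−D = 0.9049556.
Difference = |0.3651132 − 0.9049556| = 0.5398424, i.e. 0.5398 to 4 decimal places.

0.5398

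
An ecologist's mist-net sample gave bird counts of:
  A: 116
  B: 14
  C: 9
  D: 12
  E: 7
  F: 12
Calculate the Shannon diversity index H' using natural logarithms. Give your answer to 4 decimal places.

1.1276

Total N = 116+14+9+12+7+12 = 170, so the proportions are 0.682353, 0.082353, 0.052941, 0.070588, 0.041176, 0.070588 (working shown to 6 dp, full precision carried).
Each pᵢ ln pᵢ term: 0.682353×(-0.382208)=-0.260801, 0.082353×(-2.496741)=-0.205614, 0.052941×(-2.938574)=-0.155572, 0.070588×(-2.650892)=-0.187122, 0.041176×(-3.189888)=-0.131348, 0.070588×(-2.650892)=-0.187122.
Sum = -1.127578, so H' = 1.1276.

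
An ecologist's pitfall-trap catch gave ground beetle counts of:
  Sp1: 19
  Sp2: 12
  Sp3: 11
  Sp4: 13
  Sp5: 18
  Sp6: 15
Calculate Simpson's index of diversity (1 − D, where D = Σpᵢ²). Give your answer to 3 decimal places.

0.826

Total N = 19+12+11+13+18+15 = 88, so the proportions are 0.21591, 0.13636, 0.125, 0.14773, 0.20455, 0.17045 (working shown to 5 dp, full precision carried).
D = 0.21591² + 0.13636² + 0.125² + 0.14773² + 0.20455² + 0.17045² = 0.04662 + 0.01860 + 0.01562 + 0.02182 + 0.04184 + 0.02905 = 0.17355.
So 1 − D = 0.82645, i.e. 0.826 to 3 decimal places.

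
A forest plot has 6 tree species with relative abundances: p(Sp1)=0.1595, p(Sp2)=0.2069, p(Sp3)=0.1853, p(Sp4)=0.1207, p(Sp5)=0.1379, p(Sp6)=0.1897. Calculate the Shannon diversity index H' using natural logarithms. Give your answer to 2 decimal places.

Each pᵢ ln pᵢ term (working shown to 4 dp, full precision carried): 0.1595×(-1.8357)=-0.2928, 0.2069×(-1.5755)=-0.3260, 0.1853×(-1.6858)=-0.3124, 0.1207×(-2.1144)=-0.2552, 0.1379×(-1.9812)=-0.2732, 0.1897×(-1.6623)=-0.3153.
Sum = -1.7749, so H' = 1.77.

1.77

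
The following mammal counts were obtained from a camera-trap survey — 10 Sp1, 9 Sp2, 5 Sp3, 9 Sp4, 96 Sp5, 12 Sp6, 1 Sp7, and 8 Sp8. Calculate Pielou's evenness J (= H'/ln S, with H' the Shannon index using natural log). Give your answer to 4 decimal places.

0.6295

Total N = 10+9+5+9+96+12+1+8 = 150, so the proportions are 0.066667, 0.06, 0.033333, 0.06, 0.64, 0.08, 0.006667, 0.053333 (working shown to 6 dp, full precision carried).
H' = −Σ pᵢ ln pᵢ = −((-0.180537) + (-0.168805) + (-0.113373) + (-0.168805) + (-0.285624) + (-0.202058) + (-0.033404) + (-0.156330)) = 1.308936.
With S = 8 species, ln S = 2.079442, so J = 1.308936/2.079442 = 0.629465, i.e. 0.6295 to 4 decimal places.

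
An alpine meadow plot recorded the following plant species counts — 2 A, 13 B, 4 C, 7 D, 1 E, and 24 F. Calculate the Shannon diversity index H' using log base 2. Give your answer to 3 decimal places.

Total N = 2+13+4+7+1+24 = 51, so the proportions are 0.03922, 0.2549, 0.07843, 0.13725, 0.01961, 0.47059 (working shown to 5 dp, full precision carried).
Each pᵢ log₂ pᵢ term: 0.03922×(-4.67243)=-0.18323, 0.2549×(-1.97199)=-0.50266, 0.07843×(-3.67243)=-0.28803, 0.13725×(-2.86507)=-0.39324, 0.01961×(-5.67243)=-0.11122, 0.47059×(-1.08746)=-0.51175.
Sum = -1.99014, so H' = 1.990.

1.990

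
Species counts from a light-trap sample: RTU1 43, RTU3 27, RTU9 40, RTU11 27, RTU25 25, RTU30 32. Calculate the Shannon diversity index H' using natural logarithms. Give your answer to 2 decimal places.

1.77

Total N = 43+27+40+27+25+32 = 194, so the proportions are 0.2216, 0.1392, 0.2062, 0.1392, 0.1289, 0.1649 (working shown to 4 dp, full precision carried).
Each pᵢ ln pᵢ term: 0.2216×(-1.5067)=-0.3339, 0.1392×(-1.9720)=-0.2745, 0.2062×(-1.5790)=-0.3256, 0.1392×(-1.9720)=-0.2745, 0.1289×(-2.0490)=-0.2640, 0.1649×(-1.8021)=-0.2973.
Sum = -1.7697, so H' = 1.77.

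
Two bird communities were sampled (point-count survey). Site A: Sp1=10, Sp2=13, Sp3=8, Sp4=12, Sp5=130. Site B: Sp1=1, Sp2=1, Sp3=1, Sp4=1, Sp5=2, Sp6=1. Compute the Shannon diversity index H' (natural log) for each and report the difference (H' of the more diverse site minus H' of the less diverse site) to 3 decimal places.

0.847

Site A: N=173, proportions 0.057803, 0.075145, 0.046243, 0.069364, 0.751445, giving H' = 0.901245 (working shown to 6 dp, full precision carried).
Site B: N=7, proportions 0.142857, 0.142857, 0.142857, 0.142857, 0.285714, 0.142857, giving H' = 1.747868.
Difference = |0.901245 − 1.747868| = 0.846623, i.e. 0.847 to 3 decimal places.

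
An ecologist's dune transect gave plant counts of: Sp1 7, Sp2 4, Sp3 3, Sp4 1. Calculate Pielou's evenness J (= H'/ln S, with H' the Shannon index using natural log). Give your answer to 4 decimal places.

Total N = 7+4+3+1 = 15, so the proportions are 0.466667, 0.266667, 0.2, 0.066667 (working shown to 6 dp, full precision carried).
H' = −Σ pᵢ ln pᵢ = −((-0.355665) + (-0.352468) + (-0.321888) + (-0.180537)) = 1.210558.
With S = 4 species, ln S = 1.386294, so J = 1.210558/1.386294 = 0.873233, i.e. 0.8732 to 4 decimal places.

0.8732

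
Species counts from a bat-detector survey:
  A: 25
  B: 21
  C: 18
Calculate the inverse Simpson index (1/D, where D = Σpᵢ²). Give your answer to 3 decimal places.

2.947

Total N = 25+21+18 = 64, so the proportions are 0.390625, 0.328125, 0.28125 (working shown to 6 dp, full precision carried).
D = 0.390625² + 0.328125² + 0.28125² = 0.152588 + 0.107666 + 0.079102 = 0.339355.
So 1/D = 2.94676, i.e. 2.947 to 3 decimal places.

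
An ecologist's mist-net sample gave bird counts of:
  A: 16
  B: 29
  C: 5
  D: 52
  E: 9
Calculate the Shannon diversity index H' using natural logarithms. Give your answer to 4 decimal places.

1.3285

Total N = 16+29+5+52+9 = 111, so the proportions are 0.144144, 0.261261, 0.045045, 0.468468, 0.081081 (working shown to 6 dp, full precision carried).
Each pᵢ ln pᵢ term: 0.144144×(-1.936941)=-0.279199, 0.261261×(-1.342234)=-0.350674, 0.045045×(-3.100092)=-0.139644, 0.468468×(-0.758286)=-0.355233, 0.081081×(-2.512306)=-0.203700.
Sum = -1.328450, so H' = 1.3285.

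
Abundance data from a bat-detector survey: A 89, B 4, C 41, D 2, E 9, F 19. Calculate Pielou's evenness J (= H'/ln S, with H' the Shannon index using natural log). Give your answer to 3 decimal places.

Total N = 89+4+41+2+9+19 = 164, so the proportions are 0.54268, 0.02439, 0.25, 0.0122, 0.05488, 0.11585 (working shown to 5 dp, full precision carried).
H' = −Σ pᵢ ln pᵢ = −((-0.33170) + (-0.09057) + (-0.34657) + (-0.05374) + (-0.15929) + (-0.24971)) = 1.23160.
With S = 6 species, ln S = 1.79176, so J = 1.23160/1.79176 = 0.68737, i.e. 0.687 to 3 decimal places.

0.687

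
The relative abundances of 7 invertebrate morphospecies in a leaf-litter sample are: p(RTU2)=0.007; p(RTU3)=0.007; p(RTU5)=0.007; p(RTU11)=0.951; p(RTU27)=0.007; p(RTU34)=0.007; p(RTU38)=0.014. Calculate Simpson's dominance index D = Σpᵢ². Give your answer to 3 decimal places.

D = 0.007² + 0.007² + 0.007² + 0.951² + 0.007² + 0.007² + 0.014² = 0.00005 + 0.00005 + 0.00005 + 0.90440 + 0.00005 + 0.00005 + 0.00020 = 0.90484 (working shown to 5 dp, full precision carried).
To 3 decimal places, D = 0.905.

0.905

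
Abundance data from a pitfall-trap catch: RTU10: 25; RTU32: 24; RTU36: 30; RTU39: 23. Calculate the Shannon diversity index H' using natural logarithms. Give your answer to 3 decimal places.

1.381

Total N = 25+24+30+23 = 102, so the proportions are 0.2451, 0.23529, 0.29412, 0.22549 (working shown to 5 dp, full precision carried).
Each pᵢ ln pᵢ term: 0.2451×(-1.40610)=-0.34463, 0.23529×(-1.44692)=-0.34045, 0.29412×(-1.22378)=-0.35993, 0.22549×(-1.48948)=-0.33586.
Sum = -1.38088, so H' = 1.381.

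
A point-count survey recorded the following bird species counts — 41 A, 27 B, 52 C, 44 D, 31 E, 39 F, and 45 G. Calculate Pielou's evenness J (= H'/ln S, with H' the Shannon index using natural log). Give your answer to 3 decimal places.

0.990

Total N = 41+27+52+44+31+39+45 = 279, so the proportions are 0.14695, 0.09677, 0.18638, 0.15771, 0.11111, 0.13978, 0.16129 (working shown to 5 dp, full precision carried).
H' = −Σ pᵢ ln pᵢ = −((-0.28180) + (-0.22600) + (-0.31311) + (-0.29129) + (-0.24414) + (-0.27505) + (-0.29428)) = 1.92567.
With S = 7 species, ln S = 1.94591, so J = 1.92567/1.94591 = 0.98960, i.e. 0.990 to 3 decimal places.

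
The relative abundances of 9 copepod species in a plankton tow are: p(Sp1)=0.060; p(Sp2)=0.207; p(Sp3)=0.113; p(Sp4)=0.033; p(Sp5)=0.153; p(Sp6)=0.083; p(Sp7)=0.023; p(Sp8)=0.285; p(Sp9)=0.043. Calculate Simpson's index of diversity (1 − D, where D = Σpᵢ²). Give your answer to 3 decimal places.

D = 0.06² + 0.207² + 0.113² + 0.033² + 0.153² + 0.083² + 0.023² + 0.285² + 0.043² = 0.00360 + 0.04285 + 0.01277 + 0.00109 + 0.02341 + 0.00689 + 0.00053 + 0.08122 + 0.00185 = 0.17421 (working shown to 5 dp, full precision carried).
So 1 − D = 0.82579, i.e. 0.826 to 3 decimal places.

0.826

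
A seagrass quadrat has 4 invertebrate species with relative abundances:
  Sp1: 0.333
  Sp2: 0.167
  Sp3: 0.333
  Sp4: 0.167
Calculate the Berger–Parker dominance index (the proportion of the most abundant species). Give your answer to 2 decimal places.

The largest proportion is 0.333, i.e. d = 0.33 to 2 decimal places.

0.33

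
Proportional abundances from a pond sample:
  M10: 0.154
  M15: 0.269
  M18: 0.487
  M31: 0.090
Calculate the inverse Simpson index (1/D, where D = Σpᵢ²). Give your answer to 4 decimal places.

2.9296

D = 0.154² + 0.269² + 0.487² + 0.09² = 0.0237160 + 0.0723610 + 0.2371690 + 0.0081000 = 0.3413460 (working shown to 7 dp, full precision carried).
So 1/D = 2.929579, i.e. 2.9296 to 4 decimal places.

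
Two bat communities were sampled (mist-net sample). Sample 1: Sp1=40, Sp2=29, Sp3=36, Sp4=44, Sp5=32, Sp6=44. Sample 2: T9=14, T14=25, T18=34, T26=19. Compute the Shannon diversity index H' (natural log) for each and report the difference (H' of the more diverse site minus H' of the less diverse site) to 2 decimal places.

Sample 1: N=225, proportions 0.1778, 0.1289, 0.16, 0.1956, 0.1422, 0.1956, giving H' = 1.7800 (working shown to 4 dp, full precision carried).
Sample 2: N=92, proportions 0.1522, 0.2717, 0.3696, 0.2065, giving H' = 1.3342.
Difference = |1.7800 − 1.3342| = 0.4458, i.e. 0.45 to 2 decimal places.

0.45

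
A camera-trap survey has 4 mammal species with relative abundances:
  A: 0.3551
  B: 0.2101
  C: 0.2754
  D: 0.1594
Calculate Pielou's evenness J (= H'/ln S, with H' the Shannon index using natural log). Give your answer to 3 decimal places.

0.969

H' = −Σ pᵢ ln pᵢ = −((-0.36765) + (-0.32779) + (-0.35514) + (-0.29271)) = 1.34330 (working shown to 5 dp, full precision carried).
With S = 4 species, ln S = 1.38629, so J = 1.34330/1.38629 = 0.96898, i.e. 0.969 to 3 decimal places.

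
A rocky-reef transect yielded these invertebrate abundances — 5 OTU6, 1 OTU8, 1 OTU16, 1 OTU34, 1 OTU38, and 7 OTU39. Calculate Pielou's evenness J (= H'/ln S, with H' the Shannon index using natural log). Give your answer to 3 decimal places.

Total N = 5+1+1+1+1+7 = 16, so the proportions are 0.3125, 0.0625, 0.0625, 0.0625, 0.0625, 0.4375 (working shown to 5 dp, full precision carried).
H' = −Σ pᵢ ln pᵢ = −((-0.36348) + (-0.17329) + (-0.17329) + (-0.17329) + (-0.17329) + (-0.36167)) = 1.41830.
With S = 6 species, ln S = 1.79176, so J = 1.41830/1.79176 = 0.79157, i.e. 0.792 to 3 decimal places.

0.792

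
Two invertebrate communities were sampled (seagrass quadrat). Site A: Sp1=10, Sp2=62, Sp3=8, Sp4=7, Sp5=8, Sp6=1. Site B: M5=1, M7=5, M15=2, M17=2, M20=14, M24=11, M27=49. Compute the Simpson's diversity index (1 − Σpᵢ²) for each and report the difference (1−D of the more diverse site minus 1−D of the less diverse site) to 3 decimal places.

Site A: N=96, proportions 0.104167, 0.645833, 0.083333, 0.072917, 0.083333, 0.010417, giving 1−D = 0.552734 (working shown to 6 dp, full precision carried).
Site B: N=84, proportions 0.011905, 0.059524, 0.02381, 0.02381, 0.166667, 0.130952, 0.583333, giving 1−D = 0.609977.
Difference = |0.552734 − 0.609977| = 0.057243, i.e. 0.057 to 3 decimal places.

0.057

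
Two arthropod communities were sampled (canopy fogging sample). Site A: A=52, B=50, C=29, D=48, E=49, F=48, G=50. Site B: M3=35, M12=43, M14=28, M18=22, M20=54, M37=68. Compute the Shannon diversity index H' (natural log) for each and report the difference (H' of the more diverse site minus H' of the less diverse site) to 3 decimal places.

0.210

Site A: N=326, proportions 0.15951, 0.15337, 0.08896, 0.14724, 0.15031, 0.14724, 0.15337, giving H' = 1.93213 (working shown to 5 dp, full precision carried).
Site B: N=250, proportions 0.14, 0.172, 0.112, 0.088, 0.216, 0.272, giving H' = 1.72224.
Difference = |1.93213 − 1.72224| = 0.20989, i.e. 0.210 to 3 decimal places.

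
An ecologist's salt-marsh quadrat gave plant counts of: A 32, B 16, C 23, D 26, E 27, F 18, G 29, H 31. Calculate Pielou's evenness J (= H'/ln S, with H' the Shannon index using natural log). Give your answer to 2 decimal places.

Total N = 32+16+23+26+27+18+29+31 = 202, so the proportions are 0.1584, 0.0792, 0.1139, 0.1287, 0.1337, 0.0891, 0.1436, 0.1535 (working shown to 4 dp, full precision carried).
H' = −Σ pᵢ ln pᵢ = −((-0.2919) + (-0.2008) + (-0.2474) + (-0.2639) + (-0.2690) + (-0.2155) + (-0.2787) + (-0.2876)) = 2.0547.
With S = 8 species, ln S = 2.0794, so J = 2.0547/2.0794 = 0.9881, i.e. 0.99 to 2 decimal places.

0.99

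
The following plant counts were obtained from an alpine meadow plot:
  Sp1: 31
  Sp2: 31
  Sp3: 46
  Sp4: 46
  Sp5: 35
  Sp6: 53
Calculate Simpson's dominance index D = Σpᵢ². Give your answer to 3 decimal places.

Total N = 31+31+46+46+35+53 = 242, so the proportions are 0.1281, 0.1281, 0.19008, 0.19008, 0.14463, 0.21901 (working shown to 5 dp, full precision carried).
D = 0.1281² + 0.1281² + 0.19008² + 0.19008² + 0.14463² + 0.21901² = 0.01641 + 0.01641 + 0.03613 + 0.03613 + 0.02092 + 0.04796 = 0.17396.
To 3 decimal places, D = 0.174.

0.174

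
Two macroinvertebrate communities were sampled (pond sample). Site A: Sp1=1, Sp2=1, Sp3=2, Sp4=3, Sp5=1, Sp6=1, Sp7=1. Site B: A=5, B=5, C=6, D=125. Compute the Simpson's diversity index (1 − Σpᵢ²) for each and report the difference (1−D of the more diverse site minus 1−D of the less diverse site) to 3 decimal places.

Site A: N=10, proportions 0.1, 0.1, 0.2, 0.3, 0.1, 0.1, 0.1, giving 1−D = 0.82000 (working shown to 5 dp, full precision carried).
Site B: N=141, proportions 0.03546, 0.03546, 0.04255, 0.88652, giving 1−D = 0.20975.
Difference = |0.82000 − 0.20975| = 0.61025, i.e. 0.610 to 3 decimal places.

0.610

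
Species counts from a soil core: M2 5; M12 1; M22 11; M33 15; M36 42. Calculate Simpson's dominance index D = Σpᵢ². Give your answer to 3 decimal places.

0.390

Total N = 5+1+11+15+42 = 74, so the proportions are 0.06757, 0.01351, 0.14865, 0.2027, 0.56757 (working shown to 5 dp, full precision carried).
D = 0.06757² + 0.01351² + 0.14865² + 0.2027² + 0.56757² = 0.00457 + 0.00018 + 0.02210 + 0.04109 + 0.32213 = 0.39007.
To 3 decimal places, D = 0.390.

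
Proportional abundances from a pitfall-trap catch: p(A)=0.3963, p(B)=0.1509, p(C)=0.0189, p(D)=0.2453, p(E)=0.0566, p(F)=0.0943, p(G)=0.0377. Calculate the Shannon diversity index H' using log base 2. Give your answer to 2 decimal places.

Each pᵢ log₂ pᵢ term (working shown to 4 dp, full precision carried): 0.3963×(-1.3353)=-0.5292, 0.1509×(-2.7283)=-0.4117, 0.0189×(-5.7255)=-0.1082, 0.2453×(-2.0274)=-0.4973, 0.0566×(-4.1431)=-0.2345, 0.0943×(-3.4066)=-0.3212, 0.0377×(-4.7293)=-0.1783.
Sum = -2.2805, so H' = 2.28.

2.28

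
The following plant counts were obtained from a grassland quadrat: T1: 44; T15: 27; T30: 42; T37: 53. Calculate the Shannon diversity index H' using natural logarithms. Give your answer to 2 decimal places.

Total N = 44+27+42+53 = 166, so the proportions are 0.2651, 0.1627, 0.253, 0.3193 (working shown to 4 dp, full precision carried).
Each pᵢ ln pᵢ term: 0.2651×(-1.3278)=-0.3519, 0.1627×(-1.8162)=-0.2954, 0.253×(-1.3743)=-0.3477, 0.3193×(-1.1417)=-0.3645.
Sum = -1.3596, so H' = 1.36.

1.36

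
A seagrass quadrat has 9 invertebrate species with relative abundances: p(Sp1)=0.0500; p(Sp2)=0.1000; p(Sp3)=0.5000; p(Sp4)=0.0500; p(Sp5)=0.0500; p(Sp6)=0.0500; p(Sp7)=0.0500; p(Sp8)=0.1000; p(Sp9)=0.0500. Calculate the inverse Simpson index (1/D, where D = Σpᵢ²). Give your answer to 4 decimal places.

D = 0.05² + 0.1² + 0.5² + 0.05² + 0.05² + 0.05² + 0.05² + 0.1² + 0.05² = 0.00250000 + 0.01000000 + 0.25000000 + 0.00250000 + 0.00250000 + 0.00250000 + 0.00250000 + 0.01000000 + 0.00250000 = 0.28500000 (working shown to 8 dp, full precision carried).
So 1/D = 3.508772, i.e. 3.5088 to 4 decimal places.

3.5088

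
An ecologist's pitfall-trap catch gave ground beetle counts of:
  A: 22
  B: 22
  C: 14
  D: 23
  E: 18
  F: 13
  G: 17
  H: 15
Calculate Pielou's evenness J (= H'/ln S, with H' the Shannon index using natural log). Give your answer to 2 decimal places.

0.99

Total N = 22+22+14+23+18+13+17+15 = 144, so the proportions are 0.1528, 0.1528, 0.0972, 0.1597, 0.125, 0.0903, 0.1181, 0.1042 (working shown to 4 dp, full precision carried).
H' = −Σ pᵢ ln pᵢ = −((-0.2870) + (-0.2870) + (-0.2266) + (-0.2930) + (-0.2599) + (-0.2171) + (-0.2522) + (-0.2356)) = 2.0585.
With S = 8 species, ln S = 2.0794, so J = 2.0585/2.0794 = 0.9899, i.e. 0.99 to 2 decimal places.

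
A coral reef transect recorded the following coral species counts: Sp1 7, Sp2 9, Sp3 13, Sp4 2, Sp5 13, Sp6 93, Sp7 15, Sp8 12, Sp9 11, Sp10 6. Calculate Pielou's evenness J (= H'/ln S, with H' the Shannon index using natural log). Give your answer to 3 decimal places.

Total N = 7+9+13+2+13+93+15+12+11+6 = 181, so the proportions are 0.03867, 0.04972, 0.07182, 0.01105, 0.07182, 0.51381, 0.08287, 0.0663, 0.06077, 0.03315 (working shown to 5 dp, full precision carried).
H' = −Σ pᵢ ln pᵢ = −((-0.12579) + (-0.14923) + (-0.18915) + (-0.04978) + (-0.18915) + (-0.34215) + (-0.20639) + (-0.17991) + (-0.17020) + (-0.11293)) = 1.71468.
With S = 10 species, ln S = 2.30259, so J = 1.71468/2.30259 = 0.74468, i.e. 0.745 to 3 decimal places.

0.745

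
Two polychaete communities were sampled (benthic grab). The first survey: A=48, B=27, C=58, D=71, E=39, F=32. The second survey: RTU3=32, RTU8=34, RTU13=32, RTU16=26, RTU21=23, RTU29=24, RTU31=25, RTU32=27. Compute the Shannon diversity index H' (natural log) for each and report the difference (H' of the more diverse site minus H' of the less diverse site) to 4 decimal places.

The first survey: N=275, proportions 0.174545, 0.098182, 0.210909, 0.258182, 0.141818, 0.116364, giving H' = 1.737703 (working shown to 6 dp, full precision carried).
The second survey: N=223, proportions 0.143498, 0.152466, 0.143498, 0.116592, 0.103139, 0.107623, 0.112108, 0.121076, giving H' = 2.069669.
Difference = |1.737703 − 2.069669| = 0.331966, i.e. 0.3320 to 4 decimal places.

0.3320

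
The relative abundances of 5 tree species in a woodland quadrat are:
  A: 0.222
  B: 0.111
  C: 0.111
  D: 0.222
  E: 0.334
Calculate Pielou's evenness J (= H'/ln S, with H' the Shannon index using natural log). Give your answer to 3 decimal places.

0.946

H' = −Σ pᵢ ln pᵢ = −((-0.33413) + (-0.24400) + (-0.24400) + (-0.33413) + (-0.36627)) = 1.52253 (working shown to 5 dp, full precision carried).
With S = 5 species, ln S = 1.60944, so J = 1.52253/1.60944 = 0.94600, i.e. 0.946 to 3 decimal places.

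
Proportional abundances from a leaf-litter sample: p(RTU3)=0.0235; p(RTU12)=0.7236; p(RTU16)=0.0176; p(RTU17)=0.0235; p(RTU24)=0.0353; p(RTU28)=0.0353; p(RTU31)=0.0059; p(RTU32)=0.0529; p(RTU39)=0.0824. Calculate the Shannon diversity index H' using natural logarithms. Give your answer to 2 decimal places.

1.11

Each pᵢ ln pᵢ term (working shown to 4 dp, full precision carried): 0.0235×(-3.7508)=-0.0881, 0.7236×(-0.3235)=-0.2341, 0.0176×(-4.0399)=-0.0711, 0.0235×(-3.7508)=-0.0881, 0.0353×(-3.3439)=-0.1180, 0.0353×(-3.3439)=-0.1180, 0.0059×(-5.1328)=-0.0303, 0.0529×(-2.9394)=-0.1555, 0.0824×(-2.4962)=-0.2057.
Sum = -1.1090, so H' = 1.11.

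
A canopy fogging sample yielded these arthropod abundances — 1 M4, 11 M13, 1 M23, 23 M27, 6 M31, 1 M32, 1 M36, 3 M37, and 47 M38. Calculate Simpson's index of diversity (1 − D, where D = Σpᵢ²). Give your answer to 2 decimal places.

0.67

Total N = 1+11+1+23+6+1+1+3+47 = 94, so the proportions are 0.0106, 0.117, 0.0106, 0.2447, 0.0638, 0.0106, 0.0106, 0.0319, 0.5 (working shown to 4 dp, full precision carried).
D = 0.0106² + 0.117² + 0.0106² + 0.2447² + 0.0638² + 0.0106² + 0.0106² + 0.0319² + 0.5² = 0.0001 + 0.0137 + 0.0001 + 0.0599 + 0.0041 + 0.0001 + 0.0001 + 0.0010 + 0.2500 = 0.3291.
So 1 − D = 0.6709, i.e. 0.67 to 2 decimal places.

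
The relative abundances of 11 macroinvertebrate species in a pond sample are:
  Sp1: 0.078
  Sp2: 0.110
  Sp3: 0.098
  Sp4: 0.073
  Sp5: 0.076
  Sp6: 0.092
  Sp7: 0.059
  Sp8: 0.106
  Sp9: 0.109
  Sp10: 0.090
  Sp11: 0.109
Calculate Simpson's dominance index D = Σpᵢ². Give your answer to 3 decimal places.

0.094

D = 0.078² + 0.11² + 0.098² + 0.073² + 0.076² + 0.092² + 0.059² + 0.106² + 0.109² + 0.09² + 0.109² = 0.00608 + 0.01210 + 0.00960 + 0.00533 + 0.00578 + 0.00846 + 0.00348 + 0.01124 + 0.01188 + 0.00810 + 0.01188 = 0.09394 (working shown to 5 dp, full precision carried).
To 3 decimal places, D = 0.094.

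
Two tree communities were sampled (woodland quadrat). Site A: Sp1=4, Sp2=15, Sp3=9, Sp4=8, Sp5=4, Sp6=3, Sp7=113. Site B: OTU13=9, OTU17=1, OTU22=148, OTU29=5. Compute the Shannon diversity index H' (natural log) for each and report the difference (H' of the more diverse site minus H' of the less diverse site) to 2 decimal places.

Site A: N=156, proportions 0.0256, 0.0962, 0.0577, 0.0513, 0.0256, 0.0192, 0.7244, giving H' = 1.0395 (working shown to 4 dp, full precision carried).
Site B: N=163, proportions 0.0552, 0.0061, 0.908, 0.0307, giving H' = 0.3857.
Difference = |1.0395 − 0.3857| = 0.6538, i.e. 0.65 to 2 decimal places.

0.65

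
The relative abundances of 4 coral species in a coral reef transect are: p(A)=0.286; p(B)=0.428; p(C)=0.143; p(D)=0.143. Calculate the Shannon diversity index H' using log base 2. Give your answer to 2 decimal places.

1.84

Each pᵢ log₂ pᵢ term (working shown to 4 dp, full precision carried): 0.286×(-1.8059)=-0.5165, 0.428×(-1.2243)=-0.5240, 0.143×(-2.8059)=-0.4012, 0.143×(-2.8059)=-0.4012.
Sum = -1.8430, so H' = 1.84.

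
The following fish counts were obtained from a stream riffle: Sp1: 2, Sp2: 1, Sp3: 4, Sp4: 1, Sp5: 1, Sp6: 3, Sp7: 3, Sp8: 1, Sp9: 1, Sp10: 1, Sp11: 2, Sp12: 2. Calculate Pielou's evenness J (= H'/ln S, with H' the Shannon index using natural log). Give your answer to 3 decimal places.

0.946

Total N = 2+1+4+1+1+3+3+1+1+1+2+2 = 22, so the proportions are 0.09091, 0.04545, 0.18182, 0.04545, 0.04545, 0.13636, 0.13636, 0.04545, 0.04545, 0.04545, 0.09091, 0.09091 (working shown to 5 dp, full precision carried).
H' = −Σ pᵢ ln pᵢ = −((-0.21799) + (-0.14050) + (-0.30995) + (-0.14050) + (-0.14050) + (-0.27170) + (-0.27170) + (-0.14050) + (-0.14050) + (-0.14050) + (-0.21799) + (-0.21799)) = 2.35033.
With S = 12 species, ln S = 2.48491, so J = 2.35033/2.48491 = 0.94584, i.e. 0.946 to 3 decimal places.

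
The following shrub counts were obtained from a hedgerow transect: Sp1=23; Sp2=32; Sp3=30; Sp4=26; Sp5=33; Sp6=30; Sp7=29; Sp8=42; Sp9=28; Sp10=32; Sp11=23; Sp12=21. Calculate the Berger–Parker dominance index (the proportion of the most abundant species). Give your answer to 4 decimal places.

Total N = 23+32+30+26+33+30+29+42+28+32+23+21 = 349, so the proportions are 0.065903, 0.091691, 0.08596, 0.074499, 0.094556, 0.08596, 0.083095, 0.120344, 0.080229, 0.091691, 0.065903, 0.060172 (working shown to 6 dp, full precision carried).
The largest proportion is 0.120344, i.e. d = 0.1203 to 4 decimal places.

0.1203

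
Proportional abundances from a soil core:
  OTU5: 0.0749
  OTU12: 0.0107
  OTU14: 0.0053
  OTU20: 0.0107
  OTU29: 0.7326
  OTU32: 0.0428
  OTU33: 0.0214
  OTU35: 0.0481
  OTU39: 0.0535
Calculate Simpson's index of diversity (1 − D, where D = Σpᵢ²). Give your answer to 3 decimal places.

D = 0.0749² + 0.0107² + 0.0053² + 0.0107² + 0.7326² + 0.0428² + 0.0214² + 0.0481² + 0.0535² = 0.00561 + 0.00011 + 0.00003 + 0.00011 + 0.53670 + 0.00183 + 0.00046 + 0.00231 + 0.00286 = 0.55004 (working shown to 5 dp, full precision carried).
So 1 − D = 0.44996, i.e. 0.450 to 3 decimal places.

0.450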